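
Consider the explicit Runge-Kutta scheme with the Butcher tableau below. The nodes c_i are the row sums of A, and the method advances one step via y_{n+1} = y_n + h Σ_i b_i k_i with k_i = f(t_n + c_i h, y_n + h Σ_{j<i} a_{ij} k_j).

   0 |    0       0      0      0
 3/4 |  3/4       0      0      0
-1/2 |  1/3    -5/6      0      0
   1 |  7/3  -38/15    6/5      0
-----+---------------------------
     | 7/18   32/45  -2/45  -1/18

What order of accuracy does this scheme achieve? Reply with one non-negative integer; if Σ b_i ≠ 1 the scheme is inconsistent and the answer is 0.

b = (7/18, 32/45, -2/45, -1/18)
c = (0, 3/4, -1/2, 1)
Ac = (0, 0, -5/8, -5/2)
Σ b_i: 7/18·1 + 32/45·1 + (-2/45)·1 + (-1/18)·1 = 1 ✓
b·c: 32/45·3/4 + (-2/45)·(-1/2) + (-1/18)·1 = 1/2 ✓
b·c²: 32/45·9/16 + (-2/45)·1/4 + (-1/18)·1 = 1/3 ✓
b·Ac: (-2/45)·(-5/8) + (-1/18)·(-5/2) = 1/6 ✓
b·c³: 32/45·27/64 + (-2/45)·(-1/8) + (-1/18)·1 = 1/4 ✓
b·(c∘Ac): (-2/45)·5/16 + (-1/18)·(-5/2) = 1/8 ✓
b·Ac²: (-2/45)·(-15/32) + (-1/18)·(-9/8) = 1/12 ✓
b·A²c: (-1/18)·(-3/4) = 1/24 ✓; 4 stages ⇒ order 4.

4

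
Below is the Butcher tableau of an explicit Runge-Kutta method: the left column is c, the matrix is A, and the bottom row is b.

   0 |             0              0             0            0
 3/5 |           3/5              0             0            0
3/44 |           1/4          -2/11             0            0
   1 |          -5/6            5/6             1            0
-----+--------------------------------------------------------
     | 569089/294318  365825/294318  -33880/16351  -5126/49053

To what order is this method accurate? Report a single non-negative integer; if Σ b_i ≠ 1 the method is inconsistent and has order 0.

3

b = (569089/294318, 365825/294318, -33880/16351, -5126/49053)
c = (0, 3/5, 3/44, 1)
Ac = (0, 0, -6/55, 25/44)
Σ b_i: 569089/294318·1 + 365825/294318·1 + (-33880/16351)·1 + (-5126/49053)·1 = 1 ✓
b·c: 365825/294318·3/5 + (-33880/16351)·3/44 + (-5126/49053)·1 = 1/2 ✓
b·c²: 365825/294318·9/25 + (-33880/16351)·9/1936 + (-5126/49053)·1 = 1/3 ✓
b·Ac: (-33880/16351)·(-6/55) + (-5126/49053)·25/44 = 1/6 ✓
b·c³: 365825/294318·27/125 + (-33880/16351)·27/85184 + (-5126/49053)·1 = 3525053/21583320 ≠ 1/4 ⇒ order 3.
b·(c∘Ac): (-33880/16351)·(-9/1210) + (-5126/49053)·25/44 = -4313/98106 ≠ 1/8
b·Ac²: (-33880/16351)·(-18/275) + (-5126/49053)·2949/9680 = 149341/1438888 ≠ 1/12
b·A²c: (-5126/49053)·(-6/55) = 932/81755 ≠ 1/24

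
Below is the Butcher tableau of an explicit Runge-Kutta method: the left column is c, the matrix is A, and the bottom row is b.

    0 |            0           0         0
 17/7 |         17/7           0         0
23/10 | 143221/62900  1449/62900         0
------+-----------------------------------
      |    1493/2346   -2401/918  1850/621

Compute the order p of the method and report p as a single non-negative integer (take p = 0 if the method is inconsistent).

3

b = (1493/2346, -2401/918, 1850/621)
c = (0, 17/7, 23/10)
Ac = (0, 0, 207/3700)
Σ b_i: 1493/2346·1 + (-2401/918)·1 + 1850/621·1 = 1 ✓
b·c: (-2401/918)·17/7 + 1850/621·23/10 = 1/2 ✓
b·c²: (-2401/918)·289/49 + 1850/621·529/100 = 1/3 ✓
b·Ac: 1850/621·207/3700 = 1/6 ✓; 3 stages ⇒ order 3.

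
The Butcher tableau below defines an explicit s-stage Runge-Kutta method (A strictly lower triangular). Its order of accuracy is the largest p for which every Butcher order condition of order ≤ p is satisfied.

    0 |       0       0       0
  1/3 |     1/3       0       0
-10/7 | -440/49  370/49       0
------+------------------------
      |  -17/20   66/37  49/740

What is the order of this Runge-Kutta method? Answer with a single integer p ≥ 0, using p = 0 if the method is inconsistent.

3

b = (-17/20, 66/37, 49/740)
c = (0, 1/3, -10/7)
Ac = (0, 0, 370/147)
Σ b_i: (-17/20)·1 + 66/37·1 + 49/740·1 = 1 ✓
b·c: 66/37·1/3 + 49/740·(-10/7) = 1/2 ✓
b·c²: 66/37·1/9 + 49/740·100/49 = 1/3 ✓
b·Ac: 49/740·370/147 = 1/6 ✓; 3 stages ⇒ order 3.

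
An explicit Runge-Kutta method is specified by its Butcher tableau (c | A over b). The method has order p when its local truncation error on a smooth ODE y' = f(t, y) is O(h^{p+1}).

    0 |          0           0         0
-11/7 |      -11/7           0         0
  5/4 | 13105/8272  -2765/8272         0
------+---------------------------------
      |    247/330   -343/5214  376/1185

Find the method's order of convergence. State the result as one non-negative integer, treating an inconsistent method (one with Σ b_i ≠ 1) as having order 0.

3

b = (247/330, -343/5214, 376/1185)
c = (0, -11/7, 5/4)
Ac = (0, 0, 395/752)
Σ b_i: 247/330·1 + (-343/5214)·1 + 376/1185·1 = 1 ✓
b·c: (-343/5214)·(-11/7) + 376/1185·5/4 = 1/2 ✓
b·c²: (-343/5214)·121/49 + 376/1185·25/16 = 1/3 ✓
b·Ac: 376/1185·395/752 = 1/6 ✓; 3 stages ⇒ order 3.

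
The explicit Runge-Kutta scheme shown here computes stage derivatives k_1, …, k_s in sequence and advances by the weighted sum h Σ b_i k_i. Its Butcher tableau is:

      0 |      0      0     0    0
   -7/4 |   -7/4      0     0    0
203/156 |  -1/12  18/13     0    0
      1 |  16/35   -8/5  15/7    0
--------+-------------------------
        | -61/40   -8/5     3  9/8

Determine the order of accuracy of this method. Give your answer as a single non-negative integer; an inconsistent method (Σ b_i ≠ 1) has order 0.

b = (-61/40, -8/5, 3, 9/8)
c = (0, -7/4, 203/156, 1)
Ac = (0, 0, -63/26, 1453/260)
Σ b_i: (-61/40)·1 + (-8/5)·1 + 3·1 + 9/8·1 = 1 ✓
b·c: (-8/5)·(-7/4) + 3·203/156 + 9/8·1 = 4071/520 ≠ 1/2 ⇒ order 1.

1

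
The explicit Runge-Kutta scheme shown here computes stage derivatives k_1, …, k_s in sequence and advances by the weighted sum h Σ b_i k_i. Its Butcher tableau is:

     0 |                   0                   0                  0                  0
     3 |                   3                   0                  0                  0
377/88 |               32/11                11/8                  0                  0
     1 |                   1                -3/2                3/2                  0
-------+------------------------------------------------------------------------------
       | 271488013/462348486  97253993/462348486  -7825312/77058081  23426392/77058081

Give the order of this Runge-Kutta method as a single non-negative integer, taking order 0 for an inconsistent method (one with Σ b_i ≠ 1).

b = (271488013/462348486, 97253993/462348486, -7825312/77058081, 23426392/77058081)
c = (0, 3, 377/88, 1)
Ac = (0, 0, 33/8, 339/176)
Σ b_i: 271488013/462348486·1 + 97253993/462348486·1 + (-7825312/77058081)·1 + 23426392/77058081·1 = 1 ✓
b·c: 97253993/462348486·3 + (-7825312/77058081)·377/88 + 23426392/77058081·1 = 1/2 ✓
b·c²: 97253993/462348486·9 + (-7825312/77058081)·142129/7744 + 23426392/77058081·1 = 1/3 ✓
b·Ac: (-7825312/77058081)·33/8 + 23426392/77058081·339/176 = 1/6 ✓
b·c³: 97253993/462348486·27 + (-7825312/77058081)·53582633/681472 + 23426392/77058081·1 = -27142293845/13562222256 ≠ 1/4 ⇒ order 3.
b·(c∘Ac): (-7825312/77058081)·1131/64 + 23426392/77058081·339/176 = -31055170/25686027 ≠ 1/8
b·Ac²: (-7825312/77058081)·99/8 + 23426392/77058081·217299/15488 = 13601139985/4520740752 ≠ 1/12
b·A²c: 23426392/77058081·99/16 = 32211289/17124018 ≠ 1/24

3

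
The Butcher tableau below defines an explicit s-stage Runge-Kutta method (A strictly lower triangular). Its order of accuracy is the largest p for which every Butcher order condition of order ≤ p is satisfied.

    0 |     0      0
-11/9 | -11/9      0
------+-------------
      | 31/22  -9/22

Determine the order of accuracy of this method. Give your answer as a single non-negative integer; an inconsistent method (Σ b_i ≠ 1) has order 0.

b = (31/22, -9/22)
c = (0, -11/9)
Σ b_i: 31/22·1 + (-9/22)·1 = 1 ✓
b·c: (-9/22)·(-11/9) = 1/2 ✓; 2 stages ⇒ order 2.

2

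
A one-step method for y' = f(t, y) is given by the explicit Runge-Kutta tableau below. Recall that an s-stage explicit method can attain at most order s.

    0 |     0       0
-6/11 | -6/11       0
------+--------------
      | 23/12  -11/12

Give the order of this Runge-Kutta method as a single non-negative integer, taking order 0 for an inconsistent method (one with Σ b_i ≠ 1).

2

b = (23/12, -11/12)
c = (0, -6/11)
Σ b_i: 23/12·1 + (-11/12)·1 = 1 ✓
b·c: (-11/12)·(-6/11) = 1/2 ✓; 2 stages ⇒ order 2.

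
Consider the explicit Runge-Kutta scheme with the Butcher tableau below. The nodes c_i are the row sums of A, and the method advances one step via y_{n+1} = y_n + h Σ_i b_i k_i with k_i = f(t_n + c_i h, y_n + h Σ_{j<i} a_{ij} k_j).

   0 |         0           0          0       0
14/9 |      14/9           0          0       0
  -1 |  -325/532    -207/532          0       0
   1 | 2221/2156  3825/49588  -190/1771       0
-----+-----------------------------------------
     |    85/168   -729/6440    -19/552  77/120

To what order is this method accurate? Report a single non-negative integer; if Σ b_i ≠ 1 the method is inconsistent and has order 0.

4

b = (85/168, -729/6440, -19/552, 77/120)
c = (0, 14/9, -1, 1)
Ac = (0, 0, -23/38, 5/22)
Σ b_i: 85/168·1 + (-729/6440)·1 + (-19/552)·1 + 77/120·1 = 1 ✓
b·c: (-729/6440)·14/9 + (-19/552)·(-1) + 77/120·1 = 1/2 ✓
b·c²: (-729/6440)·196/81 + (-19/552)·1 + 77/120·1 = 1/3 ✓
b·Ac: (-19/552)·(-23/38) + 77/120·5/22 = 1/6 ✓
b·c³: (-729/6440)·2744/729 + (-19/552)·(-1) + 77/120·1 = 1/4 ✓
b·(c∘Ac): (-19/552)·23/38 + 77/120·5/22 = 1/8 ✓
b·Ac²: (-19/552)·(-161/171) + 77/120·5/63 = 1/12 ✓
b·A²c: 77/120·5/77 = 1/24 ✓; 4 stages ⇒ order 4.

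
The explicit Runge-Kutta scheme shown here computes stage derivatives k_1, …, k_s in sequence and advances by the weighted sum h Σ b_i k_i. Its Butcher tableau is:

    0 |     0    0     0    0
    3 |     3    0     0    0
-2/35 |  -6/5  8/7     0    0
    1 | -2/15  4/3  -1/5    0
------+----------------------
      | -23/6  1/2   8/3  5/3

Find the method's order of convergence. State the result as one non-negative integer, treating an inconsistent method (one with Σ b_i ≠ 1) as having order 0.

b = (-23/6, 1/2, 8/3, 5/3)
c = (0, 3, -2/35, 1)
Ac = (0, 0, 24/7, 702/175)
Σ b_i: (-23/6)·1 + 1/2·1 + 8/3·1 + 5/3·1 = 1 ✓
b·c: 1/2·3 + 8/3·(-2/35) + 5/3·1 = 211/70 ≠ 1/2 ⇒ order 1.

1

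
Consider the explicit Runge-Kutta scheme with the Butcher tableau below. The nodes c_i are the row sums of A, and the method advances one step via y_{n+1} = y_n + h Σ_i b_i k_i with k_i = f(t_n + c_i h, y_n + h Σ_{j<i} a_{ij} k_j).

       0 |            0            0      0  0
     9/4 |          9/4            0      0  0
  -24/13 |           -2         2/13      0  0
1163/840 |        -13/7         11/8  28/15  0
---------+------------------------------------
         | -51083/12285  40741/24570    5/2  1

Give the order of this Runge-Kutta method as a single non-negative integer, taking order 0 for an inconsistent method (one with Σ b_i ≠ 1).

b = (-51083/12285, 40741/24570, 5/2, 1)
c = (0, 9/4, -24/13, 1163/840)
Ac = (0, 0, 9/26, -733/2080)
Σ b_i: (-51083/12285)·1 + 40741/24570·1 + 5/2·1 + 1·1 = 1 ✓
b·c: 40741/24570·9/4 + 5/2·(-24/13) + 1·1163/840 = 1/2 ✓
b·c²: 40741/24570·81/16 + 5/2·576/169 + 1·1352569/705600 = 2245654531/119246400 ≠ 1/3 ⇒ order 2.
b·Ac: 5/2·9/26 + 1·(-733/2080) = 1067/2080 ≠ 1/6

2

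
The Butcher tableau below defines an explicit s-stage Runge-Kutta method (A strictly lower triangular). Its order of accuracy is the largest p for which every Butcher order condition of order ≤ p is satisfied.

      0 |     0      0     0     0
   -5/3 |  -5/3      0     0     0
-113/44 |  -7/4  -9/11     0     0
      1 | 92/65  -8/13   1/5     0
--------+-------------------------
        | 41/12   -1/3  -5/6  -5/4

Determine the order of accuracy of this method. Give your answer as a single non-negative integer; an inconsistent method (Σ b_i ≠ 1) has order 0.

1

b = (41/12, -1/3, -5/6, -5/4)
c = (0, -5/3, -113/44, 1)
Ac = (0, 0, 15/11, 4393/8580)
Σ b_i: 41/12·1 + (-1/3)·1 + (-5/6)·1 + (-5/4)·1 = 1 ✓
b·c: (-1/3)·(-5/3) + (-5/6)·(-113/44) + (-5/4)·1 = 1145/792 ≠ 1/2 ⇒ order 1.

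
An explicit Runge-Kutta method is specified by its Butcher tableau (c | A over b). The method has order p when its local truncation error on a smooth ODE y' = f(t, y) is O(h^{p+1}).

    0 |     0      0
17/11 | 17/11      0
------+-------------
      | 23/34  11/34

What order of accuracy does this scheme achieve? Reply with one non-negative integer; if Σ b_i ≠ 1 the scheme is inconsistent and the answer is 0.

b = (23/34, 11/34)
c = (0, 17/11)
Σ b_i: 23/34·1 + 11/34·1 = 1 ✓
b·c: 11/34·17/11 = 1/2 ✓; 2 stages ⇒ order 2.

2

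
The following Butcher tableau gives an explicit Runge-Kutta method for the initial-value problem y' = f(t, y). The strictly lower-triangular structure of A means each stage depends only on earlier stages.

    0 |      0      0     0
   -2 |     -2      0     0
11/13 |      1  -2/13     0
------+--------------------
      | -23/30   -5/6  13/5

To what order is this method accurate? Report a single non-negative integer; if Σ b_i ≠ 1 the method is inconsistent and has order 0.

1

b = (-23/30, -5/6, 13/5)
c = (0, -2, 11/13)
Ac = (0, 0, 4/13)
Σ b_i: (-23/30)·1 + (-5/6)·1 + 13/5·1 = 1 ✓
b·c: (-5/6)·(-2) + 13/5·11/13 = 58/15 ≠ 1/2 ⇒ order 1.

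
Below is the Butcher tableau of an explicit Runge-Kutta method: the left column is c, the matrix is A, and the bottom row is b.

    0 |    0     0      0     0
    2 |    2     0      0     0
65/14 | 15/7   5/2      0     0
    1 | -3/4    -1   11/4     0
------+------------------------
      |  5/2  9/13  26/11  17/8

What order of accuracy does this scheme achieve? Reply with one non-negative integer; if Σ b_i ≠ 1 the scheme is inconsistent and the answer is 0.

b = (5/2, 9/13, 26/11, 17/8)
c = (0, 2, 65/14, 1)
Ac = (0, 0, 5, 603/56)
Σ b_i: 5/2·1 + 9/13·1 + 26/11·1 + 17/8·1 = 8787/1144 ≠ 1 ⇒ order 0.

0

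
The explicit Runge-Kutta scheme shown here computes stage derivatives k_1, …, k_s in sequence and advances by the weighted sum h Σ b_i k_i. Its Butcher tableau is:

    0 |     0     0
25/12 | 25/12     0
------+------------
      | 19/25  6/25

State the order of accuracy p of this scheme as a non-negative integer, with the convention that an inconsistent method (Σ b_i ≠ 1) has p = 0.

b = (19/25, 6/25)
c = (0, 25/12)
Σ b_i: 19/25·1 + 6/25·1 = 1 ✓
b·c: 6/25·25/12 = 1/2 ✓; 2 stages ⇒ order 2.

2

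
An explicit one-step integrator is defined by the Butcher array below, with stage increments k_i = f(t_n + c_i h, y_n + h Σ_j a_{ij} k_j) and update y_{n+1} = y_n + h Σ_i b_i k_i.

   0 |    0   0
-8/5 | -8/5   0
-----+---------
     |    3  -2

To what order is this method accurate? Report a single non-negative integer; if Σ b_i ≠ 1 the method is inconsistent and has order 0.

1

b = (3, -2)
c = (0, -8/5)
Σ b_i: 3·1 + (-2)·1 = 1 ✓
b·c: (-2)·(-8/5) = 16/5 ≠ 1/2 ⇒ order 1.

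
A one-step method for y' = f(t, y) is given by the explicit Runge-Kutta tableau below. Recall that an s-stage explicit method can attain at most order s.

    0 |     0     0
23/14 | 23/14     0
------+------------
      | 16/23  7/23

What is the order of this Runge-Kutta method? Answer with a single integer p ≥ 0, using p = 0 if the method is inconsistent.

b = (16/23, 7/23)
c = (0, 23/14)
Σ b_i: 16/23·1 + 7/23·1 = 1 ✓
b·c: 7/23·23/14 = 1/2 ✓; 2 stages ⇒ order 2.

2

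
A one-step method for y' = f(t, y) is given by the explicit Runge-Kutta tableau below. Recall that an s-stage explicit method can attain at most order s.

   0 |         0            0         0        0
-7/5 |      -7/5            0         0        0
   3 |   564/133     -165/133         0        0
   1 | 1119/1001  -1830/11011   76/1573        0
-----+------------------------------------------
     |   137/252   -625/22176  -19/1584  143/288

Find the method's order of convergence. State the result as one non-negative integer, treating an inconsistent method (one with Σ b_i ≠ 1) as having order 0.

4

b = (137/252, -625/22176, -19/1584, 143/288)
c = (0, -7/5, 3, 1)
Ac = (0, 0, 33/19, 54/143)
Σ b_i: 137/252·1 + (-625/22176)·1 + (-19/1584)·1 + 143/288·1 = 1 ✓
b·c: (-625/22176)·(-7/5) + (-19/1584)·3 + 143/288·1 = 1/2 ✓
b·c²: (-625/22176)·49/25 + (-19/1584)·9 + 143/288·1 = 1/3 ✓
b·Ac: (-19/1584)·33/19 + 143/288·54/143 = 1/6 ✓
b·c³: (-625/22176)·(-343/125) + (-19/1584)·27 + 143/288·1 = 1/4 ✓
b·(c∘Ac): (-19/1584)·99/19 + 143/288·54/143 = 1/8 ✓
b·Ac²: (-19/1584)·(-231/95) + 143/288·6/55 = 1/12 ✓
b·A²c: 143/288·12/143 = 1/24 ✓; 4 stages ⇒ order 4.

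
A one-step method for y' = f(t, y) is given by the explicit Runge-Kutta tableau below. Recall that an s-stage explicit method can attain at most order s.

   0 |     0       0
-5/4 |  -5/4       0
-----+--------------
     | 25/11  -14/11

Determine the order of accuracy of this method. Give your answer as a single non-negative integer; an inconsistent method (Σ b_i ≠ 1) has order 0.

1

b = (25/11, -14/11)
c = (0, -5/4)
Σ b_i: 25/11·1 + (-14/11)·1 = 1 ✓
b·c: (-14/11)·(-5/4) = 35/22 ≠ 1/2 ⇒ order 1.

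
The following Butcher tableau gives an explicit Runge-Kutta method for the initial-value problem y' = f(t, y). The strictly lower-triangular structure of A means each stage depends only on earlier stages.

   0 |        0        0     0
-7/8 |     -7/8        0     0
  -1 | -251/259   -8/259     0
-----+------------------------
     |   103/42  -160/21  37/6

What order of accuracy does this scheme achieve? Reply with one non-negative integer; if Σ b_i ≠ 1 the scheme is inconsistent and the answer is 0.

b = (103/42, -160/21, 37/6)
c = (0, -7/8, -1)
Ac = (0, 0, 1/37)
Σ b_i: 103/42·1 + (-160/21)·1 + 37/6·1 = 1 ✓
b·c: (-160/21)·(-7/8) + 37/6·(-1) = 1/2 ✓
b·c²: (-160/21)·49/64 + 37/6·1 = 1/3 ✓
b·Ac: 37/6·1/37 = 1/6 ✓; 3 stages ⇒ order 3.

3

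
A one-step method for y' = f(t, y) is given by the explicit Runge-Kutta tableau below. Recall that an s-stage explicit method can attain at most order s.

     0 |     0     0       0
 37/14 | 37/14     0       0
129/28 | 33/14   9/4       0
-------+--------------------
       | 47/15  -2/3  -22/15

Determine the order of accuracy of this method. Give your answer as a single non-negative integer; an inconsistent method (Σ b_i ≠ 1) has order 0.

1

b = (47/15, -2/3, -22/15)
c = (0, 37/14, 129/28)
Ac = (0, 0, 333/56)
Σ b_i: 47/15·1 + (-2/3)·1 + (-22/15)·1 = 1 ✓
b·c: (-2/3)·37/14 + (-22/15)·129/28 = -1789/210 ≠ 1/2 ⇒ order 1.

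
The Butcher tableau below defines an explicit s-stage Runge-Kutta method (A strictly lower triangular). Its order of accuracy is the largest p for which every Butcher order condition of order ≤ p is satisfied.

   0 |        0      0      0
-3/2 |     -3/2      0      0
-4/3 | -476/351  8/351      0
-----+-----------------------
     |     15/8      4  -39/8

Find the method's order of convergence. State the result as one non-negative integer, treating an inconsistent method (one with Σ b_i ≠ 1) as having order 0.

b = (15/8, 4, -39/8)
c = (0, -3/2, -4/3)
Ac = (0, 0, -4/117)
Σ b_i: 15/8·1 + 4·1 + (-39/8)·1 = 1 ✓
b·c: 4·(-3/2) + (-39/8)·(-4/3) = 1/2 ✓
b·c²: 4·9/4 + (-39/8)·16/9 = 1/3 ✓
b·Ac: (-39/8)·(-4/117) = 1/6 ✓; 3 stages ⇒ order 3.

3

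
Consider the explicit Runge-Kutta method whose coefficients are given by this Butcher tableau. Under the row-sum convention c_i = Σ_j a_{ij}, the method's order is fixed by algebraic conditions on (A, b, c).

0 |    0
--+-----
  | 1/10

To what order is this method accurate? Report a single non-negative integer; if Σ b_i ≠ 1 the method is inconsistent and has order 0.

b = (1/10)
c = (0)
Σ b_i: 1/10·1 = 1/10 ≠ 1 ⇒ order 0.

0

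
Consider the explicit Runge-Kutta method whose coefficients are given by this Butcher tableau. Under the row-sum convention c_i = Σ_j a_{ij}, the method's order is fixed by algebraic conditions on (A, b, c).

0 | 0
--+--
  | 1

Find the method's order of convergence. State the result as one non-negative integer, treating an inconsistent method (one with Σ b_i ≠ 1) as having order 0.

b = (1)
c = (0)
Σ b_i: 1·1 = 1 ✓; 1 stage ⇒ order 1.

1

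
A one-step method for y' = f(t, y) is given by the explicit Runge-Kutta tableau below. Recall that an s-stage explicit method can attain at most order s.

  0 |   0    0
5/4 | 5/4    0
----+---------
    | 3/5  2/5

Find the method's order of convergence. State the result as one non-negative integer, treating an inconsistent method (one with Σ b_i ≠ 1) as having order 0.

2

b = (3/5, 2/5)
c = (0, 5/4)
Σ b_i: 3/5·1 + 2/5·1 = 1 ✓
b·c: 2/5·5/4 = 1/2 ✓; 2 stages ⇒ order 2.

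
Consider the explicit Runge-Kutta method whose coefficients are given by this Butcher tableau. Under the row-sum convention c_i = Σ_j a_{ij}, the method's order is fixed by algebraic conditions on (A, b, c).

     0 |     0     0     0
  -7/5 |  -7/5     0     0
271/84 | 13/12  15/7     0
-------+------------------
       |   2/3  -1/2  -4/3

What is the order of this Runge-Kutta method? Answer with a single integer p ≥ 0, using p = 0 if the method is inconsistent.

0

b = (2/3, -1/2, -4/3)
c = (0, -7/5, 271/84)
Ac = (0, 0, -3)
Σ b_i: 2/3·1 + (-1/2)·1 + (-4/3)·1 = -7/6 ≠ 1 ⇒ order 0.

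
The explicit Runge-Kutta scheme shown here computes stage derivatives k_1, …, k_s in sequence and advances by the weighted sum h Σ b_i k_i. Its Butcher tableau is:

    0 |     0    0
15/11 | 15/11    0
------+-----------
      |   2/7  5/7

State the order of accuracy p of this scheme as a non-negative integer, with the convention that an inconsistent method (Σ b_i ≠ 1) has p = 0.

1

b = (2/7, 5/7)
c = (0, 15/11)
Σ b_i: 2/7·1 + 5/7·1 = 1 ✓
b·c: 5/7·15/11 = 75/77 ≠ 1/2 ⇒ order 1.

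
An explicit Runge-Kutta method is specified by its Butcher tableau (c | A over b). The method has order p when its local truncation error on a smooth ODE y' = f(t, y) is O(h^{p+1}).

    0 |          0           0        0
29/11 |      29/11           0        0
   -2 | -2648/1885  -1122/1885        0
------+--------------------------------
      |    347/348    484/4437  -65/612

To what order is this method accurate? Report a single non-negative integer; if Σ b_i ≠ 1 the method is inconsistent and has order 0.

3

b = (347/348, 484/4437, -65/612)
c = (0, 29/11, -2)
Ac = (0, 0, -102/65)
Σ b_i: 347/348·1 + 484/4437·1 + (-65/612)·1 = 1 ✓
b·c: 484/4437·29/11 + (-65/612)·(-2) = 1/2 ✓
b·c²: 484/4437·841/121 + (-65/612)·4 = 1/3 ✓
b·Ac: (-65/612)·(-102/65) = 1/6 ✓; 3 stages ⇒ order 3.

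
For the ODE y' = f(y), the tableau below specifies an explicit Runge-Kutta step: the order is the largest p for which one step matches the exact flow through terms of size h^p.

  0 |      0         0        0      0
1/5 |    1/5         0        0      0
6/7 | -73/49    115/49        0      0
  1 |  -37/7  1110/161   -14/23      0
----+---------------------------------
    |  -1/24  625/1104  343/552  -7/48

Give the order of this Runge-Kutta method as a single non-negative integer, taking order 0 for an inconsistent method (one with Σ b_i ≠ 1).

b = (-1/24, 625/1104, 343/552, -7/48)
c = (0, 1/5, 6/7, 1)
Ac = (0, 0, 23/49, 6/7)
Σ b_i: (-1/24)·1 + 625/1104·1 + 343/552·1 + (-7/48)·1 = 1 ✓
b·c: 625/1104·1/5 + 343/552·6/7 + (-7/48)·1 = 1/2 ✓
b·c²: 625/1104·1/25 + 343/552·36/49 + (-7/48)·1 = 1/3 ✓
b·Ac: 343/552·23/49 + (-7/48)·6/7 = 1/6 ✓
b·c³: 625/1104·1/125 + 343/552·216/343 + (-7/48)·1 = 1/4 ✓
b·(c∘Ac): 343/552·138/343 + (-7/48)·6/7 = 1/8 ✓
b·Ac²: 343/552·23/245 + (-7/48)·(-6/35) = 1/12 ✓
b·A²c: (-7/48)·(-2/7) = 1/24 ✓; 4 stages ⇒ order 4.

4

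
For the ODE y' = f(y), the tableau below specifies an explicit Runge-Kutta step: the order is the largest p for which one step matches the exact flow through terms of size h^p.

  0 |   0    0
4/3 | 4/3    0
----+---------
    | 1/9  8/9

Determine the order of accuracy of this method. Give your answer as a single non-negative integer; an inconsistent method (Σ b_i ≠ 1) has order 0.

b = (1/9, 8/9)
c = (0, 4/3)
Σ b_i: 1/9·1 + 8/9·1 = 1 ✓
b·c: 8/9·4/3 = 32/27 ≠ 1/2 ⇒ order 1.

1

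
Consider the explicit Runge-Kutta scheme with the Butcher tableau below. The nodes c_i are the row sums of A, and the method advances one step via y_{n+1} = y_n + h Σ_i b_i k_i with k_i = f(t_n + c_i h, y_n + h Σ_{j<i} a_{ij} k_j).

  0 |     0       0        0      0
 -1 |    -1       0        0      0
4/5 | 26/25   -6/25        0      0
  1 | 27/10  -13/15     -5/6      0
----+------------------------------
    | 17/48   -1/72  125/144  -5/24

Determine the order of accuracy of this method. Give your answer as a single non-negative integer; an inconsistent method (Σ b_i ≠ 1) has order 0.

4

b = (17/48, -1/72, 125/144, -5/24)
c = (0, -1, 4/5, 1)
Ac = (0, 0, 6/25, 1/5)
Σ b_i: 17/48·1 + (-1/72)·1 + 125/144·1 + (-5/24)·1 = 1 ✓
b·c: (-1/72)·(-1) + 125/144·4/5 + (-5/24)·1 = 1/2 ✓
b·c²: (-1/72)·1 + 125/144·16/25 + (-5/24)·1 = 1/3 ✓
b·Ac: 125/144·6/25 + (-5/24)·1/5 = 1/6 ✓
b·c³: (-1/72)·(-1) + 125/144·64/125 + (-5/24)·1 = 1/4 ✓
b·(c∘Ac): 125/144·24/125 + (-5/24)·1/5 = 1/8 ✓
b·Ac²: 125/144·(-6/25) + (-5/24)·(-7/5) = 1/12 ✓
b·A²c: (-5/24)·(-1/5) = 1/24 ✓; 4 stages ⇒ order 4.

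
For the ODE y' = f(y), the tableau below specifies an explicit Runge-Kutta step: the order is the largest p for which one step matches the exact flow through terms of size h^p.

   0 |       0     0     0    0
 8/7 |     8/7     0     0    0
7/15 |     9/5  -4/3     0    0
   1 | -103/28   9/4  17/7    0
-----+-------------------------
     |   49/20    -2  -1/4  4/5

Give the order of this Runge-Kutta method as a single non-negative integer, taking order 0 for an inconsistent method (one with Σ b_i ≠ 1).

1

b = (49/20, -2, -1/4, 4/5)
c = (0, 8/7, 7/15, 1)
Ac = (0, 0, -32/21, 389/105)
Σ b_i: 49/20·1 + (-2)·1 + (-1/4)·1 + 4/5·1 = 1 ✓
b·c: (-2)·8/7 + (-1/4)·7/15 + 4/5·1 = -673/420 ≠ 1/2 ⇒ order 1.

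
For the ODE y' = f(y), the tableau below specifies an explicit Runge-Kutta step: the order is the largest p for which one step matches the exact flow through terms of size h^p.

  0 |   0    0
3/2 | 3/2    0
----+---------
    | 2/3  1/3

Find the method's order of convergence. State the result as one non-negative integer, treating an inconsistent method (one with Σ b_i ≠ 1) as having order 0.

b = (2/3, 1/3)
c = (0, 3/2)
Σ b_i: 2/3·1 + 1/3·1 = 1 ✓
b·c: 1/3·3/2 = 1/2 ✓; 2 stages ⇒ order 2.

2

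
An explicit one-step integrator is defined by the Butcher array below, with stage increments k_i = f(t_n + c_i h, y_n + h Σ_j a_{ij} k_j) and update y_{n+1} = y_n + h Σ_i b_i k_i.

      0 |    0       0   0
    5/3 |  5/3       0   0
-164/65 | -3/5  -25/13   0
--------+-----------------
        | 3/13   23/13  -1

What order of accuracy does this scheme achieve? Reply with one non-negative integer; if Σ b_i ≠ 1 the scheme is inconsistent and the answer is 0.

1

b = (3/13, 23/13, -1)
c = (0, 5/3, -164/65)
Ac = (0, 0, -125/39)
Σ b_i: 3/13·1 + 23/13·1 + (-1)·1 = 1 ✓
b·c: 23/13·5/3 + (-1)·(-164/65) = 1067/195 ≠ 1/2 ⇒ order 1.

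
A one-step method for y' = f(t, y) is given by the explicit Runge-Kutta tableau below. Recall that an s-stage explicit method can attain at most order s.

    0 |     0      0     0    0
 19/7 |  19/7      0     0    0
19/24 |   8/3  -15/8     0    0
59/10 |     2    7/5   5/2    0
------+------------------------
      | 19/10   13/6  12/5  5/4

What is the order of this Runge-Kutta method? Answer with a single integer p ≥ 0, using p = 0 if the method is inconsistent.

b = (19/10, 13/6, 12/5, 5/4)
c = (0, 19/7, 19/24, 59/10)
Ac = (0, 0, -285/56, 1387/240)
Σ b_i: 19/10·1 + 13/6·1 + 12/5·1 + 5/4·1 = 463/60 ≠ 1 ⇒ order 0.

0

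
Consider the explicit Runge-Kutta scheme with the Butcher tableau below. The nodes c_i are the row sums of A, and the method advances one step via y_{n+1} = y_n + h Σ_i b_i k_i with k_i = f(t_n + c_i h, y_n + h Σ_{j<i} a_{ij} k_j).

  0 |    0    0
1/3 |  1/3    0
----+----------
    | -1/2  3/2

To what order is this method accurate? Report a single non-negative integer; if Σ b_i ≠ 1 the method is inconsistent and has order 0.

b = (-1/2, 3/2)
c = (0, 1/3)
Σ b_i: (-1/2)·1 + 3/2·1 = 1 ✓
b·c: 3/2·1/3 = 1/2 ✓; 2 stages ⇒ order 2.

2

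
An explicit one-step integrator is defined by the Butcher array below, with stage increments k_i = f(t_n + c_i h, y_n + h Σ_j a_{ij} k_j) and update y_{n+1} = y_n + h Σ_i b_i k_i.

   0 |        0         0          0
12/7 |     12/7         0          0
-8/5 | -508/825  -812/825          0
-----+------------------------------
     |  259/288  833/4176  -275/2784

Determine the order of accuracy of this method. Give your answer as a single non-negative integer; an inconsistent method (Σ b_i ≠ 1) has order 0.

b = (259/288, 833/4176, -275/2784)
c = (0, 12/7, -8/5)
Ac = (0, 0, -464/275)
Σ b_i: 259/288·1 + 833/4176·1 + (-275/2784)·1 = 1 ✓
b·c: 833/4176·12/7 + (-275/2784)·(-8/5) = 1/2 ✓
b·c²: 833/4176·144/49 + (-275/2784)·64/25 = 1/3 ✓
b·Ac: (-275/2784)·(-464/275) = 1/6 ✓; 3 stages ⇒ order 3.

3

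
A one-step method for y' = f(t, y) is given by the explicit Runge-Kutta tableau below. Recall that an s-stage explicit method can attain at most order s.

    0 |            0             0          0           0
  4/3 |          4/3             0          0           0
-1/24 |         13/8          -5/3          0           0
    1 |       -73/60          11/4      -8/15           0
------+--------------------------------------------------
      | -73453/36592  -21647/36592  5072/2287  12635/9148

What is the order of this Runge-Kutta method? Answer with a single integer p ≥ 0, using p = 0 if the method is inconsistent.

3

b = (-73453/36592, -21647/36592, 5072/2287, 12635/9148)
c = (0, 4/3, -1/24, 1)
Ac = (0, 0, -20/9, 166/45)
Σ b_i: (-73453/36592)·1 + (-21647/36592)·1 + 5072/2287·1 + 12635/9148·1 = 1 ✓
b·c: (-21647/36592)·4/3 + 5072/2287·(-1/24) + 12635/9148·1 = 1/2 ✓
b·c²: (-21647/36592)·16/9 + 5072/2287·1/576 + 12635/9148·1 = 1/3 ✓
b·Ac: 5072/2287·(-20/9) + 12635/9148·166/45 = 1/6 ✓
b·c³: (-21647/36592)·64/27 + 5072/2287·(-1/13824) + 12635/9148·1 = -13991/658656 ≠ 1/4 ⇒ order 3.
b·(c∘Ac): 5072/2287·5/54 + 12635/9148·166/45 = 654583/123498 ≠ 1/8
b·Ac²: 5072/2287·(-80/27) + 12635/9148·5279/1080 = 118571/658656 ≠ 1/12
b·A²c: 12635/9148·32/27 = 101080/61749 ≠ 1/24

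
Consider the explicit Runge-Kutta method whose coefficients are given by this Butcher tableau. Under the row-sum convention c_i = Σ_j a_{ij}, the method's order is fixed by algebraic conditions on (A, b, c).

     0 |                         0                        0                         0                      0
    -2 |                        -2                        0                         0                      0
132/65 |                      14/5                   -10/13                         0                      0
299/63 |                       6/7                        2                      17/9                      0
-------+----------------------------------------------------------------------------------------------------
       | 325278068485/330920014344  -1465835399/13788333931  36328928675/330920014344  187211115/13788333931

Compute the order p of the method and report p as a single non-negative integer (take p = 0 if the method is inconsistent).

3

b = (325278068485/330920014344, -1465835399/13788333931, 36328928675/330920014344, 187211115/13788333931)
c = (0, -2, 132/65, 299/63)
Ac = (0, 0, 20/13, -32/195)
Σ b_i: 325278068485/330920014344·1 + (-1465835399/13788333931)·1 + 36328928675/330920014344·1 + 187211115/13788333931·1 = 1 ✓
b·c: (-1465835399/13788333931)·(-2) + 36328928675/330920014344·132/65 + 187211115/13788333931·299/63 = 1/2 ✓
b·c²: (-1465835399/13788333931)·4 + 36328928675/330920014344·17424/4225 + 187211115/13788333931·89401/3969 = 1/3 ✓
b·Ac: 36328928675/330920014344·20/13 + 187211115/13788333931·(-32/195) = 1/6 ✓
b·c³: (-1465835399/13788333931)·(-8) + 36328928675/330920014344·2299968/274625 + 187211115/13788333931·26730899/250047 = 77952534229717/24198526048905 ≠ 1/4 ⇒ order 3.
b·(c∘Ac): 36328928675/330920014344·528/169 + 187211115/13788333931·(-736/945) = 4583402898/13788333931 ≠ 1/8
b·Ac²: 36328928675/330920014344·(-40/13) + 187211115/13788333931·66712/4225 = -331797313619/2688725116545 ≠ 1/12
b·A²c: 187211115/13788333931·340/117 = 544032300/13788333931 ≠ 1/24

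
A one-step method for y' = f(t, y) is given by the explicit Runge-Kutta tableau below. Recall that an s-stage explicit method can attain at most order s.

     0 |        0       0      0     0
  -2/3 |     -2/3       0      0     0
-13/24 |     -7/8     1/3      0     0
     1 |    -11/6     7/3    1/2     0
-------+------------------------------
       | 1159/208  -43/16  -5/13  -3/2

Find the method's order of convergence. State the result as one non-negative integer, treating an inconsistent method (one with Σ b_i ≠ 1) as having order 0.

b = (1159/208, -43/16, -5/13, -3/2)
c = (0, -2/3, -13/24, 1)
Ac = (0, 0, -2/9, -263/144)
Σ b_i: 1159/208·1 + (-43/16)·1 + (-5/13)·1 + (-3/2)·1 = 1 ✓
b·c: (-43/16)·(-2/3) + (-5/13)·(-13/24) + (-3/2)·1 = 1/2 ✓
b·c²: (-43/16)·4/9 + (-5/13)·169/576 + (-3/2)·1 = -539/192 ≠ 1/3 ⇒ order 2.
b·Ac: (-5/13)·(-2/9) + (-3/2)·(-263/144) = 10577/3744 ≠ 1/6

2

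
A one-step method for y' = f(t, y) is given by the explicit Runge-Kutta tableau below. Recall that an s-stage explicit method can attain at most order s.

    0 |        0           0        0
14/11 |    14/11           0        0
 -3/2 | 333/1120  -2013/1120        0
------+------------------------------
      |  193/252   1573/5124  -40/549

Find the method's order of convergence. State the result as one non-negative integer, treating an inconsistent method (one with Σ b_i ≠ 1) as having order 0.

3

b = (193/252, 1573/5124, -40/549)
c = (0, 14/11, -3/2)
Ac = (0, 0, -183/80)
Σ b_i: 193/252·1 + 1573/5124·1 + (-40/549)·1 = 1 ✓
b·c: 1573/5124·14/11 + (-40/549)·(-3/2) = 1/2 ✓
b·c²: 1573/5124·196/121 + (-40/549)·9/4 = 1/3 ✓
b·Ac: (-40/549)·(-183/80) = 1/6 ✓; 3 stages ⇒ order 3.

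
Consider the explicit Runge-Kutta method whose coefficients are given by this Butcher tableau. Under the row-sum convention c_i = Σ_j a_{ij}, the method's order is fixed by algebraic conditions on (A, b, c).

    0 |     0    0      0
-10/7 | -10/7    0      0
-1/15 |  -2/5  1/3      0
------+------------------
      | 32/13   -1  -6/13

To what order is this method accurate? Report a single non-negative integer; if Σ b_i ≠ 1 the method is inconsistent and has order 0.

1

b = (32/13, -1, -6/13)
c = (0, -10/7, -1/15)
Ac = (0, 0, -10/21)
Σ b_i: 32/13·1 + (-1)·1 + (-6/13)·1 = 1 ✓
b·c: (-1)·(-10/7) + (-6/13)·(-1/15) = 664/455 ≠ 1/2 ⇒ order 1.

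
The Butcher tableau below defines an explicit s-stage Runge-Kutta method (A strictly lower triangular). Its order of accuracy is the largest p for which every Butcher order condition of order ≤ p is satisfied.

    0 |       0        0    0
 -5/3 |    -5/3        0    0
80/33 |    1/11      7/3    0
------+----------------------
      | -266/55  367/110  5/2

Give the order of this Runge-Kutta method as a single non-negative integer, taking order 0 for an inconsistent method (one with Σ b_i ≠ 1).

b = (-266/55, 367/110, 5/2)
c = (0, -5/3, 80/33)
Ac = (0, 0, -35/9)
Σ b_i: (-266/55)·1 + 367/110·1 + 5/2·1 = 1 ✓
b·c: 367/110·(-5/3) + 5/2·80/33 = 1/2 ✓
b·c²: 367/110·25/9 + 5/2·6400/1089 = 17395/726 ≠ 1/3 ⇒ order 2.
b·Ac: 5/2·(-35/9) = -175/18 ≠ 1/6

2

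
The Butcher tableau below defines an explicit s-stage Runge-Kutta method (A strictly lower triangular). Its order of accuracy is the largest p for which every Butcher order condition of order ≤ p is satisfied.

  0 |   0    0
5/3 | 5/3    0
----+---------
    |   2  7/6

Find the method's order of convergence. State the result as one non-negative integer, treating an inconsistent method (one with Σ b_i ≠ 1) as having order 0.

0

b = (2, 7/6)
c = (0, 5/3)
Σ b_i: 2·1 + 7/6·1 = 19/6 ≠ 1 ⇒ order 0.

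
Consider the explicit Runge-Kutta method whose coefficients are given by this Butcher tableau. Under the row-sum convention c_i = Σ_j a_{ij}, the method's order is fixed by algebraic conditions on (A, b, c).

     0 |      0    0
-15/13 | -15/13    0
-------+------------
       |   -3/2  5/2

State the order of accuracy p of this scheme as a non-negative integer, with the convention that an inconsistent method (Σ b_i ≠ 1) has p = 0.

b = (-3/2, 5/2)
c = (0, -15/13)
Σ b_i: (-3/2)·1 + 5/2·1 = 1 ✓
b·c: 5/2·(-15/13) = -75/26 ≠ 1/2 ⇒ order 1.

1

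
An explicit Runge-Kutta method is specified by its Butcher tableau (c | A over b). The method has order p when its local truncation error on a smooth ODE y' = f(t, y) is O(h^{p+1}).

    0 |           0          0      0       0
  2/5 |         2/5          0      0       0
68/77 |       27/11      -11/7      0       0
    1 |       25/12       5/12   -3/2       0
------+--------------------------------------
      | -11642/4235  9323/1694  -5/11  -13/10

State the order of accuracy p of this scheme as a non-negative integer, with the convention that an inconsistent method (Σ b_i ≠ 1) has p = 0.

b = (-11642/4235, 9323/1694, -5/11, -13/10)
c = (0, 2/5, 68/77, 1)
Ac = (0, 0, -22/35, -535/462)
Σ b_i: (-11642/4235)·1 + 9323/1694·1 + (-5/11)·1 + (-13/10)·1 = 1 ✓
b·c: 9323/1694·2/5 + (-5/11)·68/77 + (-13/10)·1 = 1/2 ✓
b·c²: 9323/1694·4/25 + (-5/11)·4624/5929 + (-13/10)·1 = -2523751/3260950 ≠ 1/3 ⇒ order 2.
b·Ac: (-5/11)·(-22/35) + (-13/10)·(-535/462) = 1655/924 ≠ 1/6

2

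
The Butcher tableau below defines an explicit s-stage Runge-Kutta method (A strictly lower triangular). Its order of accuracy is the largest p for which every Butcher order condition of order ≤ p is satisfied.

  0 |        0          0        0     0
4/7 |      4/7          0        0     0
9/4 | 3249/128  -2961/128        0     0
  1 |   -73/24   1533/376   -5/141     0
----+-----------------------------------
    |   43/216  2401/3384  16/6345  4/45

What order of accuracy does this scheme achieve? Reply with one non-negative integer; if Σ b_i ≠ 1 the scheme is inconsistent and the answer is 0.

b = (43/216, 2401/3384, 16/6345, 4/45)
c = (0, 4/7, 9/4, 1)
Ac = (0, 0, -423/32, 9/4)
Σ b_i: 43/216·1 + 2401/3384·1 + 16/6345·1 + 4/45·1 = 1 ✓
b·c: 2401/3384·4/7 + 16/6345·9/4 + 4/45·1 = 1/2 ✓
b·c²: 2401/3384·16/49 + 16/6345·81/16 + 4/45·1 = 1/3 ✓
b·Ac: 16/6345·(-423/32) + 4/45·9/4 = 1/6 ✓
b·c³: 2401/3384·64/343 + 16/6345·729/64 + 4/45·1 = 1/4 ✓
b·(c∘Ac): 16/6345·(-3807/128) + 4/45·9/4 = 1/8 ✓
b·Ac²: 16/6345·(-423/56) + 4/45·129/112 = 1/12 ✓
b·A²c: 4/45·15/32 = 1/24 ✓; 4 stages ⇒ order 4.

4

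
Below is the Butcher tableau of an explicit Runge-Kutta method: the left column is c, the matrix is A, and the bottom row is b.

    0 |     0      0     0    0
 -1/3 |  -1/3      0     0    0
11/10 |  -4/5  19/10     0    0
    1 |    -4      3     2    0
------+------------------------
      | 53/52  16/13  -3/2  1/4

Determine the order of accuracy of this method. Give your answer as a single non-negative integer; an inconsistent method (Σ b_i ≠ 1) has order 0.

b = (53/52, 16/13, -3/2, 1/4)
c = (0, -1/3, 11/10, 1)
Ac = (0, 0, -19/30, 6/5)
Σ b_i: 53/52·1 + 16/13·1 + (-3/2)·1 + 1/4·1 = 1 ✓
b·c: 16/13·(-1/3) + (-3/2)·11/10 + 1/4·1 = -353/195 ≠ 1/2 ⇒ order 1.

1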